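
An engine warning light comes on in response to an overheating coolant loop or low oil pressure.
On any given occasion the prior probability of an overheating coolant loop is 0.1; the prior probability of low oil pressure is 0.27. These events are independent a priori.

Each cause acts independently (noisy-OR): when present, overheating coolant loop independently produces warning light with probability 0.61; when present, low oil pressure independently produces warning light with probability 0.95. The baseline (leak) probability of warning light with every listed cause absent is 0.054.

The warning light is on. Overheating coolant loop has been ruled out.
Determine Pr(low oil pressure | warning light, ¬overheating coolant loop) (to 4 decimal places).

Pr(low oil pressure | warning light, ¬overheating coolant loop) ≈ 0.8671

Under noisy-OR, P(warning light | causes) = 1 − (1−0.054)·∏(1−qᵢ) over the active causes.
Numerator (weight on configurations with low oil pressure): 0.9527·0.27 = 0.257229
Denominator P(warning light | ¬overheating coolant loop): 0.054·0.73 + 0.9527·0.27 = 0.296649
P(low oil pressure | warning light, ¬overheating coolant loop) = 0.257229/0.296649 ≈ 0.8671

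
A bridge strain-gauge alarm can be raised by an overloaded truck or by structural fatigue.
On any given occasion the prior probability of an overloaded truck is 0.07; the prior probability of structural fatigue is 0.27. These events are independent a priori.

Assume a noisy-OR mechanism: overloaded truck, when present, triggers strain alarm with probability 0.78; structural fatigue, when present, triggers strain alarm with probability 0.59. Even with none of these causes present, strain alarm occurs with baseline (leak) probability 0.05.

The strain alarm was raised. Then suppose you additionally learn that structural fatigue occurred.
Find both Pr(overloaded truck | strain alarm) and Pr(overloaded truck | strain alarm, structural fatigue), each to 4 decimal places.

Pr(overloaded truck | strain alarm) ≈ 0.2356; Pr(overloaded truck | strain alarm, structural fatigue) ≈ 0.1013

Under noisy-OR, P(strain alarm | causes) = 1 − (1−0.05)·∏(1−qᵢ) over the active causes.
By total probability over the 4 (overloaded truck, structural fatigue) configurations:
  P(strain alarm) = 0.05·0.93·0.73 + 0.6105·0.93·0.27 + 0.791·0.07·0.73 + 0.91431·0.07·0.27
        = 0.033945 + 0.153297 + 0.040420 + 0.017280 = 0.244942
The terms with overloaded truck present sum to 0.057700, so
  P(overloaded truck | strain alarm) = 0.057700 / 0.244942 ≈ 0.2356

Now condition on the additional information:
Numerator (weight on configurations with overloaded truck): 0.91431×0.07 = 0.064002
The normalizing constant is 0.6105×0.93 + 0.91431×0.07 = 0.631767
P(overloaded truck | strain alarm, structural fatigue) = 0.064002/0.631767 ≈ 0.1013
Conditioning on structural fatigue lowers the posterior on overloaded truck: the classic explaining-away effect in a common-effect structure.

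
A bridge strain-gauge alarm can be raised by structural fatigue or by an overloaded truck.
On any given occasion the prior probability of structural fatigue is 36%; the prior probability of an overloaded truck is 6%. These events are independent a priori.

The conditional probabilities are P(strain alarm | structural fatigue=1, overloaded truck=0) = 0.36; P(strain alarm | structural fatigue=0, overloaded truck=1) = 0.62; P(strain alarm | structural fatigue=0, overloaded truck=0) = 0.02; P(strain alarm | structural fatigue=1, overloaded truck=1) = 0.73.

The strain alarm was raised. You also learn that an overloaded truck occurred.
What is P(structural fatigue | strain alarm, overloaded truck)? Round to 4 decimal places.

P(structural fatigue | strain alarm, overloaded truck) ≈ 0.3984

Weight on structural fatigue=true, given the evidence: 0.73*0.36 = 0.262800
Normalizer over all consistent configurations: 0.62*0.64 + 0.73*0.36 = 0.659600
Posterior = 0.262800 / 0.659600 ≈ 0.3984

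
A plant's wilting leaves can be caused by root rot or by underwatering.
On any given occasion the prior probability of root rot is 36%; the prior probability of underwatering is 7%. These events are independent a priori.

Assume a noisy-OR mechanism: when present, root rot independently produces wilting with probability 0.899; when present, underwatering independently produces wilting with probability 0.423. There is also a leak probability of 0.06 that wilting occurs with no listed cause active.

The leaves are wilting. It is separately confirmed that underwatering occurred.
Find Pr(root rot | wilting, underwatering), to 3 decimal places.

Pr(root rot | wilting, underwatering) ≈ 0.537

Under noisy-OR, P(wilting | causes) = 1 − (1−0.06)·∏(1−qᵢ) over the active causes.
By total probability over both values of root rot:
  P(wilting | underwatering) = 0.45762×0.64 + 0.94522×0.36
        = 0.292877 + 0.340279 = 0.633156
The terms with root rot present sum to 0.340279, so
  P(root rot | wilting, underwatering) = 0.340279 / 0.633156 ≈ 0.537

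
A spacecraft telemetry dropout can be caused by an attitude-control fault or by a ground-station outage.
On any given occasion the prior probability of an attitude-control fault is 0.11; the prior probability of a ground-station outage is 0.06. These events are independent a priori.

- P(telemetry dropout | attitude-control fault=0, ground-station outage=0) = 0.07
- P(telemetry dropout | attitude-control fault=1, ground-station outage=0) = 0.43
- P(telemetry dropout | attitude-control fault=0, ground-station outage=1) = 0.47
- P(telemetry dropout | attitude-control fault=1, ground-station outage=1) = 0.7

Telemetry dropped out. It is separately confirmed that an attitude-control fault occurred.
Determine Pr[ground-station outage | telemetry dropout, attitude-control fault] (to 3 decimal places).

Pr[ground-station outage | telemetry dropout, attitude-control fault] ≈ 0.094

For the numerator, keep only ground-station outage=true terms: 0.7×0.06 = 0.042000
The normalizing constant is 0.43×0.94 + 0.7×0.06 = 0.446200
P(ground-station outage | telemetry dropout, attitude-control fault) = 0.042000/0.446200 ≈ 0.094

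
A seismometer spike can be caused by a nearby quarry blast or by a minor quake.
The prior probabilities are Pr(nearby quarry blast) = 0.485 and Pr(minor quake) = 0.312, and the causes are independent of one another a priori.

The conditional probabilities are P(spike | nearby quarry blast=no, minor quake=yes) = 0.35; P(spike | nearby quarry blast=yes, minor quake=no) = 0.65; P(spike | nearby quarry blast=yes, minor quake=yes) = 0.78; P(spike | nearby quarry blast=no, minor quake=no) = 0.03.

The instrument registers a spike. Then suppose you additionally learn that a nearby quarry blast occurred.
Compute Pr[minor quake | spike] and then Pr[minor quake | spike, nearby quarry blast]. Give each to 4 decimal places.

Enumerate the 4 (nearby quarry blast, minor quake) configurations and weight by the priors:
  P(spike) = 0.03×0.515×0.688 + 0.35×0.515×0.312 + 0.65×0.485×0.688 + 0.78×0.485×0.312
        = 0.010630 + 0.056238 + 0.216892 + 0.118030 = 0.401790
The terms with minor quake present sum to 0.174268, so
  P(minor quake | spike) = 0.174268 / 0.401790 ≈ 0.4337

Now also conditioning on nearby quarry blast=true:
P(spike | nearby quarry blast) = 0.65×0.688 + 0.78×0.312 = 0.447200 + 0.243360 = 0.690560
Of this, 0.243360 comes from 0.78×0.312 (the minor quake=true cases).
P(minor quake | spike, nearby quarry blast) = 0.243360 / 0.690560 ≈ 0.3524

Pr[minor quake | spike] ≈ 0.4337; Pr[minor quake | spike, nearby quarry blast] ≈ 0.3524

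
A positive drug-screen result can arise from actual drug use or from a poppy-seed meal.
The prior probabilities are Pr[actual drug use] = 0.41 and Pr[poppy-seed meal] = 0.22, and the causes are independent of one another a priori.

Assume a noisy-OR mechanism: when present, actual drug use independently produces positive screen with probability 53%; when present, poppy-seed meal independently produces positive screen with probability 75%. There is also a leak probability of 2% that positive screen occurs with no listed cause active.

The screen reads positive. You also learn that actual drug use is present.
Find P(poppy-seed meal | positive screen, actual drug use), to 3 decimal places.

P(poppy-seed meal | positive screen, actual drug use) ≈ 0.316

Under noisy-OR, P(positive screen | causes) = 1 − (1−0.02)·∏(1−qᵢ) over the active causes.
Weight on poppy-seed meal=true, given the evidence: 0.88485×0.22 = 0.194667
Normalizer over all consistent configurations: 0.5394×0.78 + 0.88485×0.22 = 0.615399
Posterior = 0.194667 / 0.615399 ≈ 0.316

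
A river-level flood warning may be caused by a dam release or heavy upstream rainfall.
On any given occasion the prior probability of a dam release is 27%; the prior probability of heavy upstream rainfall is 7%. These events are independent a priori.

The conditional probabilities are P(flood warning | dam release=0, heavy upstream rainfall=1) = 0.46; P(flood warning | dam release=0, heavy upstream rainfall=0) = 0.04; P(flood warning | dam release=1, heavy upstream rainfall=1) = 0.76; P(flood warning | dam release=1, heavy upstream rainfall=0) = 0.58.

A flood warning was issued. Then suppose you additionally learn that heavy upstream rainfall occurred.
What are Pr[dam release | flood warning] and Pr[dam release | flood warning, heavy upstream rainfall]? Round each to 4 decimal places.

P(flood warning) = 0.04×0.73×0.93 + 0.46×0.73×0.07 + 0.58×0.27×0.93 + 0.76×0.27×0.07 = 0.027156 + 0.023506 + 0.145638 + 0.014364 = 0.210664
Of this, 0.160002 comes from 0.145638 + 0.014364 (the dam release=true cases).
Hence the posterior is 0.160002/0.210664 ≈ 0.7595.

Now also conditioning on heavy upstream rainfall=true:
P(flood warning | heavy upstream rainfall) = 0.46×0.73 + 0.76×0.27 = 0.335800 + 0.205200 = 0.541000
Of this, 0.205200 comes from 0.76×0.27 (the dam release=true cases).
P(dam release | flood warning, heavy upstream rainfall) = 0.205200 / 0.541000 ≈ 0.3793
Conditioning on heavy upstream rainfall lowers the posterior on dam release: the classic explaining-away effect in a common-effect structure.

Pr[dam release | flood warning] ≈ 0.7595; Pr[dam release | flood warning, heavy upstream rainfall] ≈ 0.3793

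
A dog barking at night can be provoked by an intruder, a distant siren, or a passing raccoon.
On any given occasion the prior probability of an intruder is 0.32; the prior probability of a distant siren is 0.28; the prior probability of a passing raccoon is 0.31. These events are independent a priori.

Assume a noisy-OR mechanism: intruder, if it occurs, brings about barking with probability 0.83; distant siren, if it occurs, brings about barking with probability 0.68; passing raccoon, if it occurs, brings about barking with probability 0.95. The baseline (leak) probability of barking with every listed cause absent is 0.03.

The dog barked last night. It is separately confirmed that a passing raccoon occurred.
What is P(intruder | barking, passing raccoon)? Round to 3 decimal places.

Under noisy-OR, P(barking | causes) = 1 − (1−0.03)·∏(1−qᵢ) over the active causes.
Enumerate the 4 (intruder, distant siren) configurations and weight by the priors:
  P(barking | passing raccoon) = 0.9515·0.68·0.72 + 0.98448·0.68·0.28 + 0.991755·0.32·0.72 + 0.997362·0.32·0.28
        = 0.465854 + 0.187445 + 0.228500 + 0.089364 = 0.971163
The terms with intruder present sum to 0.317864, so
  P(intruder | barking, passing raccoon) = 0.317864 / 0.971163 ≈ 0.327

P(intruder | barking, passing raccoon) ≈ 0.327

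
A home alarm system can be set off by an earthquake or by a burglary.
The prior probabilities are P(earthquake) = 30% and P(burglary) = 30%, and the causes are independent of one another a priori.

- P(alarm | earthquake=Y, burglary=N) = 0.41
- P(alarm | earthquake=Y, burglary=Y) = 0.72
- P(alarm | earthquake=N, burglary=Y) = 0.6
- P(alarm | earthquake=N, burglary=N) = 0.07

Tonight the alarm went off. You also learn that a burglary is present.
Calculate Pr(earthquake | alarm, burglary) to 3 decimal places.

Weight on earthquake=true, given the evidence: 0.72*0.3 = 0.216000
Denominator P(alarm | burglary): 0.6*0.7 + 0.72*0.3 = 0.636000
P(earthquake | alarm, burglary) = 0.216000/0.636000 ≈ 0.340

Pr(earthquake | alarm, burglary) ≈ 0.340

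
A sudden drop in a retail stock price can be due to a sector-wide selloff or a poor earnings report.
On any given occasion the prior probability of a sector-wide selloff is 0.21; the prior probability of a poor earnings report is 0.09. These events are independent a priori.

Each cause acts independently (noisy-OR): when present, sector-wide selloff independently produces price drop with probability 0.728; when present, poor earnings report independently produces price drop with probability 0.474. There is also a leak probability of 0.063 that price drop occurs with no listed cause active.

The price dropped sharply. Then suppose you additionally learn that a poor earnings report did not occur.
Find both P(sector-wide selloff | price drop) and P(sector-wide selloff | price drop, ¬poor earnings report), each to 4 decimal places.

P(sector-wide selloff | price drop) ≈ 0.6612; P(sector-wide selloff | price drop, ¬poor earnings report) ≈ 0.7587

Under noisy-OR, P(price drop | causes) = 1 − (1−0.063)·∏(1−qᵢ) over the active causes.
For the numerator, keep only sector-wide selloff=true terms: 0.142395 + 0.016366 = 0.158761
Normalizer over all consistent configurations: 0.063*0.79*0.91 + 0.507138*0.79*0.09 + 0.745136*0.21*0.91 + 0.865942*0.21*0.09 = 0.240110
P(sector-wide selloff | price drop) = 0.158761/0.240110 ≈ 0.6612

Now also conditioning on poor earnings report≠true:
Weight on sector-wide selloff=true, given the evidence: 0.745136*0.21 = 0.156479
Normalizer over all consistent configurations: 0.063*0.79 + 0.745136*0.21 = 0.206249
Posterior = 0.156479 / 0.206249 ≈ 0.7587
Ruling out poor earnings report raises the posterior on sector-wide selloff — the flip side of explaining away.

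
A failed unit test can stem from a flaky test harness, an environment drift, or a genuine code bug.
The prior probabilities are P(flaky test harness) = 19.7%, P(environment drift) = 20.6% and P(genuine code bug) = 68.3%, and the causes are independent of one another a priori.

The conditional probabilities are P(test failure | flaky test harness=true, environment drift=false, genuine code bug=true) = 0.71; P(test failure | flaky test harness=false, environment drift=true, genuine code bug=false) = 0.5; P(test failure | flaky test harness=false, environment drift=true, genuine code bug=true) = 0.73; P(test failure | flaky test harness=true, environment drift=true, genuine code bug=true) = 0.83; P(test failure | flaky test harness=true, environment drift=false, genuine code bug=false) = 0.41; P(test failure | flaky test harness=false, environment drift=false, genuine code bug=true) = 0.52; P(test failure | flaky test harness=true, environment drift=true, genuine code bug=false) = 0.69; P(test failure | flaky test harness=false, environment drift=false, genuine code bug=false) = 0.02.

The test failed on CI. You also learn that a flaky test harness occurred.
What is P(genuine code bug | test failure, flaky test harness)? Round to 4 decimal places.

P(genuine code bug | test failure, flaky test harness) ≈ 0.7719

P(test failure | flaky test harness) = 0.41·0.794·0.317 + 0.71·0.794·0.683 + 0.69·0.206·0.317 + 0.83·0.206·0.683 = 0.103196 + 0.385034 + 0.045058 + 0.116779 = 0.650067
The genuine code bug-present share is 0.385034 + 0.116779 = 0.501813.
Hence the posterior is 0.501813/0.650067 ≈ 0.7719.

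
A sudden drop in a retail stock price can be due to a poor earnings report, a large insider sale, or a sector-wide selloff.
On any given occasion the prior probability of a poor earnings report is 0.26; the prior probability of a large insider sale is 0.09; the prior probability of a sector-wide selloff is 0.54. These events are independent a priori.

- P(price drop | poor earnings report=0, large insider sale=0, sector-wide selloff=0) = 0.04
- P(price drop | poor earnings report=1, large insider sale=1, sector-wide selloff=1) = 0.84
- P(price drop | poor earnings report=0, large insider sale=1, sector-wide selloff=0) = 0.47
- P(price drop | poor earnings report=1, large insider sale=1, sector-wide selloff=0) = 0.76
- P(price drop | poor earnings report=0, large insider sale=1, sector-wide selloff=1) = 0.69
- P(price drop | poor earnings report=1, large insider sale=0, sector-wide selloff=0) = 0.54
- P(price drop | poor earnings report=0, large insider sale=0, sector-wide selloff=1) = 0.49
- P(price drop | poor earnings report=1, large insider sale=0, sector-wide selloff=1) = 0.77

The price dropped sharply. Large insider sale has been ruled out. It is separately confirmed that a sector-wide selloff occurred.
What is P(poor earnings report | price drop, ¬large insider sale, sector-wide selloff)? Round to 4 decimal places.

P(poor earnings report | price drop, ¬large insider sale, sector-wide selloff) ≈ 0.3557

Weight on poor earnings report=true, given the evidence: 0.77×0.26 = 0.200200
Denominator P(price drop | ¬large insider sale, sector-wide selloff): 0.49×0.74 + 0.77×0.26 = 0.562800
Posterior = 0.200200 / 0.562800 ≈ 0.3557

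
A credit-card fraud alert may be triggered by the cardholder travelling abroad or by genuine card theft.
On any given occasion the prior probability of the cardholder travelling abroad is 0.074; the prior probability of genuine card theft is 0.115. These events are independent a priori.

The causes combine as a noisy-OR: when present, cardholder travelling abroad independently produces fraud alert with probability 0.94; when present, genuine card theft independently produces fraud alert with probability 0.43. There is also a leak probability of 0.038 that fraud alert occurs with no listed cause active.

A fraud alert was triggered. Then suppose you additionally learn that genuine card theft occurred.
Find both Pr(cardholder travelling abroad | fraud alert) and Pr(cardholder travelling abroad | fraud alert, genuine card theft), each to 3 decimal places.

Under noisy-OR, P(fraud alert | causes) = 1 − (1−0.038)·∏(1−qᵢ) over the active causes.
Weight on cardholder travelling abroad=true, given the evidence: 0.061710 + 0.008230 = 0.069940
The normalizing constant is 0.038×0.926×0.885 + 0.45166×0.926×0.115 + 0.94228×0.074×0.885 + 0.9671×0.074×0.115 = 0.149178
P(cardholder travelling abroad | fraud alert) = 0.069940/0.149178 ≈ 0.469

With the extra evidence:
Numerator (weight on configurations with cardholder travelling abroad): 0.9671*0.074 = 0.071565
The normalizing constant is 0.45166*0.926 + 0.9671*0.074 = 0.489802
P(cardholder travelling abroad | fraud alert, genuine card theft) = 0.071565/0.489802 ≈ 0.146
The drop from 0.469 to 0.146 is the explaining-away (discounting) effect.

Pr(cardholder travelling abroad | fraud alert) ≈ 0.469; Pr(cardholder travelling abroad | fraud alert, genuine card theft) ≈ 0.146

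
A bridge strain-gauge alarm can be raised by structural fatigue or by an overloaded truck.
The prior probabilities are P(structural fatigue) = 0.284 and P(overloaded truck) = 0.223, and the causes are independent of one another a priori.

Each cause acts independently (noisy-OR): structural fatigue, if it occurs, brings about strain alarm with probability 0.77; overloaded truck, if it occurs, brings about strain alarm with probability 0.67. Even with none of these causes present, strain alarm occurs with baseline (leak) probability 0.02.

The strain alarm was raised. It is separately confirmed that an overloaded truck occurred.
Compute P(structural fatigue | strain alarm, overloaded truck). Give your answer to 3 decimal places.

P(structural fatigue | strain alarm, overloaded truck) ≈ 0.352

Under noisy-OR, P(strain alarm | causes) = 1 − (1−0.02)·∏(1−qᵢ) over the active causes.
For the numerator, keep only structural fatigue=true terms: 0.925618*0.284 = 0.262876
The normalizing constant is 0.6766*0.716 + 0.925618*0.284 = 0.747322
Posterior = 0.262876 / 0.747322 ≈ 0.352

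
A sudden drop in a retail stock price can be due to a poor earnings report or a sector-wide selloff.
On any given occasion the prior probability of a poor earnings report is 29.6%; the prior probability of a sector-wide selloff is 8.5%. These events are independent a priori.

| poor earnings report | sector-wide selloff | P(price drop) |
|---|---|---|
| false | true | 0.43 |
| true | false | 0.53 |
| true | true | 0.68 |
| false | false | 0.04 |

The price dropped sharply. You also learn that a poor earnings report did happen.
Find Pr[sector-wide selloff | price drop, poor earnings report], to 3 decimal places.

Weight on sector-wide selloff=true, given the evidence: 0.68*0.085 = 0.057800
Normalizer over all consistent configurations: 0.53*0.915 + 0.68*0.085 = 0.542750
P(sector-wide selloff | price drop, poor earnings report) = 0.057800/0.542750 ≈ 0.106

Pr[sector-wide selloff | price drop, poor earnings report] ≈ 0.106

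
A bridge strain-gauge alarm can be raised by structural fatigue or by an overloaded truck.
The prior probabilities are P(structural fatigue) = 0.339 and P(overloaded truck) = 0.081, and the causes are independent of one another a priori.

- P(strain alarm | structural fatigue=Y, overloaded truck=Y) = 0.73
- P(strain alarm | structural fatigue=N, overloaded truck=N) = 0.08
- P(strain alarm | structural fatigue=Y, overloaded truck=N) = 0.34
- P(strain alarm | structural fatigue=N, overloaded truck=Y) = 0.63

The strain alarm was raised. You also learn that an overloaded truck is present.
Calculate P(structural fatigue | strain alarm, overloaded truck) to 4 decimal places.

P(structural fatigue | strain alarm, overloaded truck) ≈ 0.3728

Sum P(strain alarm|·) weighted by the priors over both values of structural fatigue:
  P(strain alarm | overloaded truck) = 0.63·0.661 + 0.73·0.339
        = 0.416430 + 0.247470 = 0.663900
Configurations with structural fatigue contribute 0.247470, so
  P(structural fatigue | strain alarm, overloaded truck) = 0.247470 / 0.663900 ≈ 0.3728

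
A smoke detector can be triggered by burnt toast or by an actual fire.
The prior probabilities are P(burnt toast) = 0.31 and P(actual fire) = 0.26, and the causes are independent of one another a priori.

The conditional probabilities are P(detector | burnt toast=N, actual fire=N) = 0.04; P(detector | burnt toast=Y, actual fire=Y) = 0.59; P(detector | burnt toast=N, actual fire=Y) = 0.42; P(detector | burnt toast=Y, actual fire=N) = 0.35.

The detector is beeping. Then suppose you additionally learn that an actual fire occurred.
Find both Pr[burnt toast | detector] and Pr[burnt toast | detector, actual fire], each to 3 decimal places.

For the numerator, keep only burnt toast=true terms: 0.080290 + 0.047554 = 0.127844
Denominator P(detector): 0.04×0.69×0.74 + 0.42×0.69×0.26 + 0.35×0.31×0.74 + 0.59×0.31×0.26 = 0.223616
P(burnt toast | detector) = 0.127844/0.223616 ≈ 0.572

Now also conditioning on actual fire=true:
P(detector | actual fire) = 0.42·0.69 + 0.59·0.31 = 0.289800 + 0.182900 = 0.472700
The burnt toast-present share is 0.59·0.31 = 0.182900.
P(burnt toast | detector, actual fire) = 0.182900 / 0.472700 ≈ 0.387
Conditioning on actual fire lowers the posterior on burnt toast: the classic explaining-away effect in a common-effect structure.

Pr[burnt toast | detector] ≈ 0.572; Pr[burnt toast | detector, actual fire] ≈ 0.387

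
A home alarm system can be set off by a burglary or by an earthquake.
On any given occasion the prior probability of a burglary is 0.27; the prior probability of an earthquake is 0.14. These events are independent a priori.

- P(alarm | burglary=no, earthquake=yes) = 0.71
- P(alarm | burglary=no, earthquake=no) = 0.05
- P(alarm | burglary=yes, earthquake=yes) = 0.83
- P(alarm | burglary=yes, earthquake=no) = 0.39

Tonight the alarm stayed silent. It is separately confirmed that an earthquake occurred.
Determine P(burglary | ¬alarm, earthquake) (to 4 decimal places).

Enumerate both values of burglary and weight by the priors:
  P(¬alarm | earthquake) = 0.29*0.73 + 0.17*0.27
        = 0.211700 + 0.045900 = 0.257600
Configurations with burglary contribute 0.045900, so
  P(burglary | ¬alarm, earthquake) = 0.045900 / 0.257600 ≈ 0.1782

P(burglary | ¬alarm, earthquake) ≈ 0.1782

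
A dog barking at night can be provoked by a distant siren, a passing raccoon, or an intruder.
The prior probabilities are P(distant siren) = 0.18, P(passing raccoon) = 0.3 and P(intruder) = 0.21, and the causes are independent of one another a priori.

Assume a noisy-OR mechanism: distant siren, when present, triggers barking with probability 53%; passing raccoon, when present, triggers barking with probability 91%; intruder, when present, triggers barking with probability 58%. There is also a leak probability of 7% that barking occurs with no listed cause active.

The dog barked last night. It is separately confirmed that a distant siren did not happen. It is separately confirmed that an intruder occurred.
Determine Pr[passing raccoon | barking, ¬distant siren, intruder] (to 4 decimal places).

Under noisy-OR, P(barking | causes) = 1 − (1−0.07)·∏(1−qᵢ) over the active causes.
P(barking | ¬distant siren, intruder) = 0.6094·0.7 + 0.964846·0.3 = 0.426580 + 0.289454 = 0.716034
Restricting to configurations with passing raccoon present: 0.964846·0.3 = 0.289454.
Hence the posterior is 0.289454/0.716034 ≈ 0.4042.

Pr[passing raccoon | barking, ¬distant siren, intruder] ≈ 0.4042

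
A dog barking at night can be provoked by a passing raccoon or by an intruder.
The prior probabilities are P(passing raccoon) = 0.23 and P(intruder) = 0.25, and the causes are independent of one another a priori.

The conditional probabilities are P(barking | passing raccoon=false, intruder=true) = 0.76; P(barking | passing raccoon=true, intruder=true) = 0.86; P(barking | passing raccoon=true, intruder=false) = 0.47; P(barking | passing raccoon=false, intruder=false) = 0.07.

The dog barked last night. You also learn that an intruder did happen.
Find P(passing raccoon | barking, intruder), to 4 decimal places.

Enumerate both values of passing raccoon and weight by the priors:
  P(barking | intruder) = 0.76·0.77 + 0.86·0.23
        = 0.585200 + 0.197800 = 0.783000
Configurations with passing raccoon contribute 0.197800, so
  P(passing raccoon | barking, intruder) = 0.197800 / 0.783000 ≈ 0.2526

P(passing raccoon | barking, intruder) ≈ 0.2526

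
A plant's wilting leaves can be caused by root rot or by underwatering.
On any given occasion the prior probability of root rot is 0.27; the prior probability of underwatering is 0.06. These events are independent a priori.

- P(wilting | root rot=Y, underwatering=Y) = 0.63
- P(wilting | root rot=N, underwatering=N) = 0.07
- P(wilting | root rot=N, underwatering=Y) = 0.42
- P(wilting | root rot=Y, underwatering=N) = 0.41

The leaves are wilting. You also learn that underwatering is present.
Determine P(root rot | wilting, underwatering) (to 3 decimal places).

P(root rot | wilting, underwatering) ≈ 0.357

Enumerate both values of root rot and weight by the priors:
  P(wilting | underwatering) = 0.42·0.73 + 0.63·0.27
        = 0.306600 + 0.170100 = 0.476700
Keeping only the root rot-present terms gives 0.170100, so
  P(root rot | wilting, underwatering) = 0.170100 / 0.476700 ≈ 0.357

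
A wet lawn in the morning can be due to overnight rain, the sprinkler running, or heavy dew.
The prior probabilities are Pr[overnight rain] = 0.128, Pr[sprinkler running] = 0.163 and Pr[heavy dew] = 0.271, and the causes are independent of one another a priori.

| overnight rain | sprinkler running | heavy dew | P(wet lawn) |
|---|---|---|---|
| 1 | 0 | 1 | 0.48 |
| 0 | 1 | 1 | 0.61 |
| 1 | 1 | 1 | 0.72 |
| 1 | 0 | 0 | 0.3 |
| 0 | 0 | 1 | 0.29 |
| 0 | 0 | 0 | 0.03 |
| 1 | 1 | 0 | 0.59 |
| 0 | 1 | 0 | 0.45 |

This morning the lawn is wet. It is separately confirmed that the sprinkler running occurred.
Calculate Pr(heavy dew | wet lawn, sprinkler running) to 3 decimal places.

Pr(heavy dew | wet lawn, sprinkler running) ≈ 0.331

Sum P(wet lawn|·) weighted by the priors over the 4 (overnight rain, heavy dew) configurations:
  P(wet lawn | sprinkler running) = 0.45*0.872*0.729 + 0.61*0.872*0.271 + 0.59*0.128*0.729 + 0.72*0.128*0.271
        = 0.286060 + 0.144150 + 0.055054 + 0.024975 = 0.510239
Keeping only the heavy dew-present terms gives 0.169125, so
  P(heavy dew | wet lawn, sprinkler running) = 0.169125 / 0.510239 ≈ 0.331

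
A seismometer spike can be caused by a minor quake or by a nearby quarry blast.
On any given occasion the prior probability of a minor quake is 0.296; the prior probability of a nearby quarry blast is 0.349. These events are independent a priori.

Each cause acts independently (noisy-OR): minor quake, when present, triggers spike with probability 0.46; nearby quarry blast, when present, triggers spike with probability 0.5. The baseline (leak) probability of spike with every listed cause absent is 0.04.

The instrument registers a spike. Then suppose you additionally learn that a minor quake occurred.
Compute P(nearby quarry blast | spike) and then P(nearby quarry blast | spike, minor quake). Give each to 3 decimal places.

P(nearby quarry blast | spike) ≈ 0.648; P(nearby quarry blast | spike, minor quake) ≈ 0.452

Under noisy-OR, P(spike | causes) = 1 − (1−0.04)·∏(1−qᵢ) over the active causes.
P(spike) = 0.04*0.704*0.651 + 0.52*0.704*0.349 + 0.4816*0.296*0.651 + 0.7408*0.296*0.349 = 0.018332 + 0.127762 + 0.092802 + 0.076528 = 0.315424
Of this, 0.204290 comes from 0.127762 + 0.076528 (the nearby quarry blast=true cases).
P(nearby quarry blast | spike) = 0.204290 / 0.315424 ≈ 0.648

Now condition on the additional information:
Enumerate both values of nearby quarry blast and weight by the priors:
  P(spike | minor quake) = 0.4816*0.651 + 0.7408*0.349
        = 0.313522 + 0.258539 = 0.572061
The terms with nearby quarry blast present sum to 0.258539, so
  P(nearby quarry blast | spike, minor quake) = 0.258539 / 0.572061 ≈ 0.452
This is intercausal reasoning (explaining away): once minor quake accounts for the spike, nearby quarry blast becomes less likely.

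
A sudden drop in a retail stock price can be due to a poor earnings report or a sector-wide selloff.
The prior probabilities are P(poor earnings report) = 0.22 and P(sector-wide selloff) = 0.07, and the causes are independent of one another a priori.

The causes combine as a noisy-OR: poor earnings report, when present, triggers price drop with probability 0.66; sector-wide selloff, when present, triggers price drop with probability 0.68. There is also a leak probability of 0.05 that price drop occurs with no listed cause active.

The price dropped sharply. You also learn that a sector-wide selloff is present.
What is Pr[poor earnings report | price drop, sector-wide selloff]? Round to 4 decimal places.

Pr[poor earnings report | price drop, sector-wide selloff] ≈ 0.2665

Under noisy-OR, P(price drop | causes) = 1 − (1−0.05)·∏(1−qᵢ) over the active causes.
By total probability over both values of poor earnings report:
  P(price drop | sector-wide selloff) = 0.696·0.78 + 0.89664·0.22
        = 0.542880 + 0.197261 = 0.740141
Configurations with poor earnings report contribute 0.197261, so
  P(poor earnings report | price drop, sector-wide selloff) = 0.197261 / 0.740141 ≈ 0.2665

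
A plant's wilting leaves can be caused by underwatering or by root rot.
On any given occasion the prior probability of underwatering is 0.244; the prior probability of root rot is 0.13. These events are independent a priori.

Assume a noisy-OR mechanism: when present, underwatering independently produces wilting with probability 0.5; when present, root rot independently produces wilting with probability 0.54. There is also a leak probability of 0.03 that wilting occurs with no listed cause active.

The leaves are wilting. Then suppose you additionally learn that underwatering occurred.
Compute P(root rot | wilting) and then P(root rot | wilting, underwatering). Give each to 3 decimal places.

Under noisy-OR, P(wilting | causes) = 1 − (1−0.03)·∏(1−qᵢ) over the active causes.
Enumerate the 4 (underwatering, root rot) configurations and weight by the priors:
  P(wilting) = 0.03×0.756×0.87 + 0.5538×0.756×0.13 + 0.515×0.244×0.87 + 0.7769×0.244×0.13
        = 0.019732 + 0.054427 + 0.109324 + 0.024643 = 0.208126
Configurations with root rot contribute 0.079070, so
  P(root rot | wilting) = 0.079070 / 0.208126 ≈ 0.380

With the extra evidence:
Weight on root rot=true, given the evidence: 0.7769×0.13 = 0.100997
Denominator P(wilting | underwatering): 0.515×0.87 + 0.7769×0.13 = 0.549047
Posterior = 0.100997 / 0.549047 ≈ 0.184
The drop from 0.380 to 0.184 is the explaining-away (discounting) effect.

P(root rot | wilting) ≈ 0.380; P(root rot | wilting, underwatering) ≈ 0.184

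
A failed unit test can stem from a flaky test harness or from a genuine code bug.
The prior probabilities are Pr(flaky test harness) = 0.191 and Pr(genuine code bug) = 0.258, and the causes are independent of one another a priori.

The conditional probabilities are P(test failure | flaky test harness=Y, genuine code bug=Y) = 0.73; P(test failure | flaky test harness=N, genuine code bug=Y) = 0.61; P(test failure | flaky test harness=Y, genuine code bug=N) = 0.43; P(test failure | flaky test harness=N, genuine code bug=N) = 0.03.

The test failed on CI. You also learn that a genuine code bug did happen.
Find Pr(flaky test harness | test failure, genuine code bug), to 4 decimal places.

Pr(flaky test harness | test failure, genuine code bug) ≈ 0.2203

Enumerate both values of flaky test harness and weight by the priors:
  P(test failure | genuine code bug) = 0.61×0.809 + 0.73×0.191
        = 0.493490 + 0.139430 = 0.632920
The terms with flaky test harness present sum to 0.139430, so
  P(flaky test harness | test failure, genuine code bug) = 0.139430 / 0.632920 ≈ 0.2203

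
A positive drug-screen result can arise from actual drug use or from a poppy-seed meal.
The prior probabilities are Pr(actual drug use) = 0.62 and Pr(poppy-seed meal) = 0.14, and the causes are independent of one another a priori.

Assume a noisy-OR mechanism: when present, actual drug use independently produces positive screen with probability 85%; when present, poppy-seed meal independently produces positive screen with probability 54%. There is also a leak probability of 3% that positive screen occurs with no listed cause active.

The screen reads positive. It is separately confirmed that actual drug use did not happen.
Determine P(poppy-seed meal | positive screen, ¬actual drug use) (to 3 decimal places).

Under noisy-OR, P(positive screen | causes) = 1 − (1−0.03)·∏(1−qᵢ) over the active causes.
For the numerator, keep only poppy-seed meal=true terms: 0.5538*0.14 = 0.077532
Denominator P(positive screen | ¬actual drug use): 0.03*0.86 + 0.5538*0.14 = 0.103332
P(poppy-seed meal | positive screen, ¬actual drug use) = 0.077532/0.103332 ≈ 0.750

P(poppy-seed meal | positive screen, ¬actual drug use) ≈ 0.750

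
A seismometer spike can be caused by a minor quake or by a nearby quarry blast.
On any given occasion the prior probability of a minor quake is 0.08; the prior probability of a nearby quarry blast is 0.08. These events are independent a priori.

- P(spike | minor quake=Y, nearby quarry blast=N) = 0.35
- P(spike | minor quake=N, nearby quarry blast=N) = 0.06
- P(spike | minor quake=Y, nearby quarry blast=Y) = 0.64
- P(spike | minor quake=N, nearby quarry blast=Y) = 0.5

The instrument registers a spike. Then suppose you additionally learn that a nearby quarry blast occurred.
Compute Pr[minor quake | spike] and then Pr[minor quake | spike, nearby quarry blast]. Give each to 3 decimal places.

Sum P(spike|·) weighted by the priors over the 4 (minor quake, nearby quarry blast) configurations:
  P(spike) = 0.06×0.92×0.92 + 0.5×0.92×0.08 + 0.35×0.08×0.92 + 0.64×0.08×0.08
        = 0.050784 + 0.036800 + 0.025760 + 0.004096 = 0.117440
Keeping only the minor quake-present terms gives 0.029856, so
  P(minor quake | spike) = 0.029856 / 0.117440 ≈ 0.254

With the extra evidence:
For the numerator, keep only minor quake=true terms: 0.64*0.08 = 0.051200
Normalizer over all consistent configurations: 0.5*0.92 + 0.64*0.08 = 0.511200
Posterior = 0.051200 / 0.511200 ≈ 0.100

Pr[minor quake | spike] ≈ 0.254; Pr[minor quake | spike, nearby quarry blast] ≈ 0.100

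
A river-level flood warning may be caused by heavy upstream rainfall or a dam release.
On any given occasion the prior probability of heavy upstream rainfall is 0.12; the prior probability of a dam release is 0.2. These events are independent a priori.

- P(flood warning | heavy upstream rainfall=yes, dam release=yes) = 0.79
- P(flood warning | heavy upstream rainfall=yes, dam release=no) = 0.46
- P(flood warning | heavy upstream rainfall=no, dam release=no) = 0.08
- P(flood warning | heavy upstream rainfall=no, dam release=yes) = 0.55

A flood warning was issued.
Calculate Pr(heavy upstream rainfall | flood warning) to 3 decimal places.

Pr(heavy upstream rainfall | flood warning) ≈ 0.292

By total probability over the 4 (heavy upstream rainfall, dam release) configurations:
  P(flood warning) = 0.08·0.88·0.8 + 0.55·0.88·0.2 + 0.46·0.12·0.8 + 0.79·0.12·0.2
        = 0.056320 + 0.096800 + 0.044160 + 0.018960 = 0.216240
Keeping only the heavy upstream rainfall-present terms gives 0.063120, so
  P(heavy upstream rainfall | flood warning) = 0.063120 / 0.216240 ≈ 0.292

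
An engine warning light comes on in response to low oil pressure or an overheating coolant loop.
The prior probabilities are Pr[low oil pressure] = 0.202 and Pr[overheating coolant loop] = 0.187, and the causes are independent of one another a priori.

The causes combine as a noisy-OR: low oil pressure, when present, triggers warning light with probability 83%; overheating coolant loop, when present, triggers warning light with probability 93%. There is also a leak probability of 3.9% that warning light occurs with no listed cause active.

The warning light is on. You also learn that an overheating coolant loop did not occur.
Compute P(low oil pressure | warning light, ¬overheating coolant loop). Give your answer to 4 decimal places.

Under noisy-OR, P(warning light | causes) = 1 − (1−0.039)·∏(1−qᵢ) over the active causes.
Enumerate both values of low oil pressure and weight by the priors:
  P(warning light | ¬overheating coolant loop) = 0.039×0.798 + 0.83663×0.202
        = 0.031122 + 0.168999 = 0.200121
The terms with low oil pressure present sum to 0.168999, so
  P(low oil pressure | warning light, ¬overheating coolant loop) = 0.168999 / 0.200121 ≈ 0.8445

P(low oil pressure | warning light, ¬overheating coolant loop) ≈ 0.8445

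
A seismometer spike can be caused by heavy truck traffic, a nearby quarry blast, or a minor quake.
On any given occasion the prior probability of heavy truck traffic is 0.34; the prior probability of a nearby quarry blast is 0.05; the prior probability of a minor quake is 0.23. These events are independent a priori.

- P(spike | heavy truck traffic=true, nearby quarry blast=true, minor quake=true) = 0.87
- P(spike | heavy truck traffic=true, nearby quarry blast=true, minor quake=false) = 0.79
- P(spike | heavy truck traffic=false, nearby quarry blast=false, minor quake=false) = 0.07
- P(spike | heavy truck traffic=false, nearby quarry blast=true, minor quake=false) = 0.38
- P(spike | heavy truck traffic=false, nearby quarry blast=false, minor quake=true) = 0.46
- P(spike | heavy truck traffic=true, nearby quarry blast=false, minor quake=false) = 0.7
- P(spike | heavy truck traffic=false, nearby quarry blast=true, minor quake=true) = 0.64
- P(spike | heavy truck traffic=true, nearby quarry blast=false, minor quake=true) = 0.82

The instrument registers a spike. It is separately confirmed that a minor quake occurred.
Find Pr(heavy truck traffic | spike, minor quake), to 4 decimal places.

Pr(heavy truck traffic | spike, minor quake) ≈ 0.4746

P(spike | minor quake) = 0.46×0.66×0.95 + 0.64×0.66×0.05 + 0.82×0.34×0.95 + 0.87×0.34×0.05 = 0.288420 + 0.021120 + 0.264860 + 0.014790 = 0.589190
Of this, 0.279650 comes from 0.264860 + 0.014790 (the heavy truck traffic=true cases).
So P(heavy truck traffic | spike, minor quake) = 0.279650/0.589190 ≈ 0.4746.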